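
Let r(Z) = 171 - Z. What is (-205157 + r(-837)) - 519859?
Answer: -724008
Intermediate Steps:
(-205157 + r(-837)) - 519859 = (-205157 + (171 - 1*(-837))) - 519859 = (-205157 + (171 + 837)) - 519859 = (-205157 + 1008) - 519859 = -204149 - 519859 = -724008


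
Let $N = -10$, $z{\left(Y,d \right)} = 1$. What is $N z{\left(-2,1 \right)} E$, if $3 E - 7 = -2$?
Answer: $- \frac{50}{3} \approx -16.667$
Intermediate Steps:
$E = \frac{5}{3}$ ($E = \frac{7}{3} + \frac{1}{3} \left(-2\right) = \frac{7}{3} - \frac{2}{3} = \frac{5}{3} \approx 1.6667$)
$N z{\left(-2,1 \right)} E = \left(-10\right) 1 \cdot \frac{5}{3} = \left(-10\right) \frac{5}{3} = - \frac{50}{3}$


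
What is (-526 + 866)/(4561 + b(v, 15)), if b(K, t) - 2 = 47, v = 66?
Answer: 34/461 ≈ 0.073753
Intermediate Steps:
b(K, t) = 49 (b(K, t) = 2 + 47 = 49)
(-526 + 866)/(4561 + b(v, 15)) = (-526 + 866)/(4561 + 49) = 340/4610 = 340*(1/4610) = 34/461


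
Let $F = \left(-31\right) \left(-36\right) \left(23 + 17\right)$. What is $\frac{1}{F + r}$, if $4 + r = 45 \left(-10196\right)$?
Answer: $- \frac{1}{414184} \approx -2.4144 \cdot 10^{-6}$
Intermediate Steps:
$r = -458824$ ($r = -4 + 45 \left(-10196\right) = -4 - 458820 = -458824$)
$F = 44640$ ($F = 1116 \cdot 40 = 44640$)
$\frac{1}{F + r} = \frac{1}{44640 - 458824} = \frac{1}{-414184} = - \frac{1}{414184}$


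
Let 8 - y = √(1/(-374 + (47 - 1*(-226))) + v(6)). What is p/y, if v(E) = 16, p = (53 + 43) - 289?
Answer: -155944/4849 - 193*√163115/4849 ≈ -48.235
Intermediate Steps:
p = -193 (p = 96 - 289 = -193)
y = 8 - √163115/101 (y = 8 - √(1/(-374 + (47 - 1*(-226))) + 16) = 8 - √(1/(-374 + (47 + 226)) + 16) = 8 - √(1/(-374 + 273) + 16) = 8 - √(1/(-101) + 16) = 8 - √(-1/101 + 16) = 8 - √(1615/101) = 8 - √163115/101 ≈ 4.0012)
p/y = -193/(8 - √163115/101)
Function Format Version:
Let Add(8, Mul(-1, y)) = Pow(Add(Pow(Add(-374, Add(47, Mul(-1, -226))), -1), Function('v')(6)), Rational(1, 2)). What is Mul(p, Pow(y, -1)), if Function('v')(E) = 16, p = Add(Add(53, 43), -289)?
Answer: Add(Rational(-155944, 4849), Mul(Rational(-193, 4849), Pow(163115, Rational(1, 2)))) ≈ -48.235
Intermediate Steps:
p = -193 (p = Add(96, -289) = -193)
y = Add(8, Mul(Rational(-1, 101), Pow(163115, Rational(1, 2)))) (y = Add(8, Mul(-1, Pow(Add(Pow(Add(-374, Add(47, Mul(-1, -226))), -1), 16), Rational(1, 2)))) = Add(8, Mul(-1, Pow(Add(Pow(Add(-374, Add(47, 226)), -1), 16), Rational(1, 2)))) = Add(8, Mul(-1, Pow(Add(Pow(Add(-374, 273), -1), 16), Rational(1, 2)))) = Add(8, Mul(-1, Pow(Add(Pow(-101, -1), 16), Rational(1, 2)))) = Add(8, Mul(-1, Pow(Add(Rational(-1, 101), 16), Rational(1, 2)))) = Add(8, Mul(-1, Pow(Rational(1615, 101), Rational(1, 2)))) = Add(8, Mul(-1, Mul(Rational(1, 101), Pow(163115, Rational(1, 2))))) = Add(8, Mul(Rational(-1, 101), Pow(163115, Rational(1, 2)))) ≈ 4.0012)
Mul(p, Pow(y, -1)) = Mul(-193, Pow(Add(8, Mul(Rational(-1, 101), Pow(163115, Rational(1, 2)))), -1))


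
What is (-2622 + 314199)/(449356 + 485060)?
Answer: 14837/44496 ≈ 0.33345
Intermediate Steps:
(-2622 + 314199)/(449356 + 485060) = 311577/934416 = 311577*(1/934416) = 14837/44496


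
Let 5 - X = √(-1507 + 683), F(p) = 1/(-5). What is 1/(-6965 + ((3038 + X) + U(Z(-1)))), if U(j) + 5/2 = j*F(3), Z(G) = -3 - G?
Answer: -392410/1539938481 + 200*I*√206/1539938481 ≈ -0.00025482 + 1.8641e-6*I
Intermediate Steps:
F(p) = -⅕
U(j) = -5/2 - j/5 (U(j) = -5/2 + j*(-⅕) = -5/2 - j/5)
X = 5 - 2*I*√206 (X = 5 - √(-1507 + 683) = 5 - √(-824) = 5 - 2*I*√206 ≈ 5.0 - 28.705*I)
1/(-6965 + ((3038 + X) + U(Z(-1)))) = 1/(-6965 + ((3038 + (5 - 2*I*√206)) + (-5/2 - (-3 - 1*(-1))/5))) = 1/(-6965 + ((3043 - 2*I*√206) + (-5/2 - (-3 + 1)/5))) = 1/(-6965 + ((3043 - 2*I*√206) + (-5/2 - ⅕*(-2)))) = 1/(-6965 + ((3043 - 2*I*√206) + (-5/2 + ⅖))) = 1/(-6965 + ((3043 - 2*I*√206) - 21/10)) = 1/(-6965 + (30409/10 - 2*I*√206)) = 1/(-39241/10 - 2*I*√206)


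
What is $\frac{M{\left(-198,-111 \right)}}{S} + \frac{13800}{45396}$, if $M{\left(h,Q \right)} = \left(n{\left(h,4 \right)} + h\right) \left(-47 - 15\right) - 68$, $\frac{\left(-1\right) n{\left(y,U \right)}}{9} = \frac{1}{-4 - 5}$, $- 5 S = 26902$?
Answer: $- \frac{99402145}{50885133} \approx -1.9535$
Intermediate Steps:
$S = - \frac{26902}{5}$ ($S = \left(- \frac{1}{5}\right) 26902 = - \frac{26902}{5} \approx -5380.4$)
$n{\left(y,U \right)} = 1$ ($n{\left(y,U \right)} = - \frac{9}{-4 - 5} = - \frac{9}{-9} = \left(-9\right) \left(- \frac{1}{9}\right) = 1$)
$M{\left(h,Q \right)} = -130 - 62 h$ ($M{\left(h,Q \right)} = \left(1 + h\right) \left(-47 - 15\right) - 68 = \left(1 + h\right) \left(-62\right) - 68 = \left(-62 - 62 h\right) - 68 = -130 - 62 h$)
$\frac{M{\left(-198,-111 \right)}}{S} + \frac{13800}{45396} = \frac{-130 - -12276}{- \frac{26902}{5}} + \frac{13800}{45396} = \left(-130 + 12276\right) \left(- \frac{5}{26902}\right) + 13800 \cdot \frac{1}{45396} = 12146 \left(- \frac{5}{26902}\right) + \frac{1150}{3783} = - \frac{30365}{13451} + \frac{1150}{3783} = - \frac{99402145}{50885133}$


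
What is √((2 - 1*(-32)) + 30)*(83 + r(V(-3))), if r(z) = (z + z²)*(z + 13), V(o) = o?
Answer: 1144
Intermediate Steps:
r(z) = (13 + z)*(z + z²) (r(z) = (z + z²)*(13 + z) = (13 + z)*(z + z²))
√((2 - 1*(-32)) + 30)*(83 + r(V(-3))) = √((2 - 1*(-32)) + 30)*(83 - 3*(13 + (-3)² + 14*(-3))) = √((2 + 32) + 30)*(83 - 3*(13 + 9 - 42)) = √(34 + 30)*(83 - 3*(-20)) = √64*(83 + 60) = 8*143 = 1144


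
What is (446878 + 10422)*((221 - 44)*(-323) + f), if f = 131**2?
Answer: -18296573000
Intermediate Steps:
f = 17161
(446878 + 10422)*((221 - 44)*(-323) + f) = (446878 + 10422)*((221 - 44)*(-323) + 17161) = 457300*(177*(-323) + 17161) = 457300*(-57171 + 17161) = 457300*(-40010) = -18296573000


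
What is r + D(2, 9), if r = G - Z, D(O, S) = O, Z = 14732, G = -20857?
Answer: -35587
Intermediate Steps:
r = -35589 (r = -20857 - 1*14732 = -20857 - 14732 = -35589)
r + D(2, 9) = -35589 + 2 = -35587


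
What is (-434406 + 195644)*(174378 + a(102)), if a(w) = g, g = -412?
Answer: -41536470092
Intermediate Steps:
a(w) = -412
(-434406 + 195644)*(174378 + a(102)) = (-434406 + 195644)*(174378 - 412) = -238762*173966 = -41536470092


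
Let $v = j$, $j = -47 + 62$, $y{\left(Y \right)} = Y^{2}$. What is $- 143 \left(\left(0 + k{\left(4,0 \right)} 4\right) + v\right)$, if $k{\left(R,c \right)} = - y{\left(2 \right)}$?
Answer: $143$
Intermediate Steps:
$j = 15$
$k{\left(R,c \right)} = -4$ ($k{\left(R,c \right)} = - 2^{2} = \left(-1\right) 4 = -4$)
$v = 15$
$- 143 \left(\left(0 + k{\left(4,0 \right)} 4\right) + v\right) = - 143 \left(\left(0 - 16\right) + 15\right) = - 143 \left(-16 + 15\right) = \left(-143\right) \left(-1\right) = 143$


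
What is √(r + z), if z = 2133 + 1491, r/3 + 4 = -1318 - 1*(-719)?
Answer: 11*√15 ≈ 42.603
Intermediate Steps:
r = -1809 (r = -12 + 3*(-1318 - 1*(-719)) = -12 + 3*(-1318 + 719) = -12 + 3*(-599) = -12 - 1797 = -1809)
z = 3624
√(r + z) = √(-1809 + 3624) = √1815 = 11*√15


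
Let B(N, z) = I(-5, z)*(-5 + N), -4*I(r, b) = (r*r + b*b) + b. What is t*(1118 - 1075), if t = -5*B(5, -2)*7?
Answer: 0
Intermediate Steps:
I(r, b) = -b/4 - b**2/4 - r**2/4 (I(r, b) = -((r*r + b*b) + b)/4 = -((r**2 + b**2) + b)/4 = -((b**2 + r**2) + b)/4 = -(b + b**2 + r**2)/4 = -b/4 - b**2/4 - r**2/4)
B(N, z) = (-5 + N)*(-25/4 - z/4 - z**2/4) (B(N, z) = (-z/4 - z**2/4 - 1/4*(-5)**2)*(-5 + N) = (-z/4 - z**2/4 - 1/4*25)*(-5 + N) = (-z/4 - z**2/4 - 25/4)*(-5 + N) = (-25/4 - z/4 - z**2/4)*(-5 + N) = (-5 + N)*(-25/4 - z/4 - z**2/4))
t = 0 (t = -(-5)*(-5 + 5)*(25 - 2 + (-2)**2)/4*7 = -(-5)*0*(25 - 2 + 4)/4*7 = -(-5)*0*27/4*7 = -5*0*7 = 0*7 = 0)
t*(1118 - 1075) = 0*(1118 - 1075) = 0*43 = 0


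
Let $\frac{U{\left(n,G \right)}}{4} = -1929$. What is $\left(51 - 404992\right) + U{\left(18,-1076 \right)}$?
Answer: $-412657$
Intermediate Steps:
$U{\left(n,G \right)} = -7716$ ($U{\left(n,G \right)} = 4 \left(-1929\right) = -7716$)
$\left(51 - 404992\right) + U{\left(18,-1076 \right)} = \left(51 - 404992\right) - 7716 = -404941 - 7716 = -412657$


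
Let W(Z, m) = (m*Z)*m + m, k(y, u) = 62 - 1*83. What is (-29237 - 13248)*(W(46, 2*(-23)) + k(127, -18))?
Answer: -4132473465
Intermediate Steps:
k(y, u) = -21 (k(y, u) = 62 - 83 = -21)
W(Z, m) = m + Z*m² (W(Z, m) = (Z*m)*m + m = Z*m² + m = m + Z*m²)
(-29237 - 13248)*(W(46, 2*(-23)) + k(127, -18)) = (-29237 - 13248)*((2*(-23))*(1 + 46*(2*(-23))) - 21) = -42485*(-46*(1 + 46*(-46)) - 21) = -42485*(-46*(1 - 2116) - 21) = -42485*(-46*(-2115) - 21) = -42485*(97290 - 21) = -42485*97269 = -4132473465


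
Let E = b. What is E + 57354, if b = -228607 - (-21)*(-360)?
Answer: -178813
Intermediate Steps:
b = -236167 (b = -228607 - 1*7560 = -228607 - 7560 = -236167)
E = -236167
E + 57354 = -236167 + 57354 = -178813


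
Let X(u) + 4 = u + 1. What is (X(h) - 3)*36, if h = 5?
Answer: -36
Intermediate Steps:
X(u) = -3 + u (X(u) = -4 + (u + 1) = -4 + (1 + u) = -3 + u)
(X(h) - 3)*36 = ((-3 + 5) - 3)*36 = (2 - 3)*36 = -1*36 = -36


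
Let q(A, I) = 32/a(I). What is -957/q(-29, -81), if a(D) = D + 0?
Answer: 77517/32 ≈ 2422.4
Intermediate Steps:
a(D) = D
q(A, I) = 32/I
-957/q(-29, -81) = -957/(32/(-81)) = -957/(32*(-1/81)) = -957/(-32/81) = -957*(-81/32) = 77517/32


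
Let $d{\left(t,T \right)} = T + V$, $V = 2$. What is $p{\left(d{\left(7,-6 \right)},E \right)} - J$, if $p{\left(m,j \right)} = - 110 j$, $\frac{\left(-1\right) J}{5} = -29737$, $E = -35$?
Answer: $-144835$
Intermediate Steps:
$d{\left(t,T \right)} = 2 + T$ ($d{\left(t,T \right)} = T + 2 = 2 + T$)
$J = 148685$ ($J = \left(-5\right) \left(-29737\right) = 148685$)
$p{\left(d{\left(7,-6 \right)},E \right)} - J = \left(-110\right) \left(-35\right) - 148685 = 3850 - 148685 = -144835$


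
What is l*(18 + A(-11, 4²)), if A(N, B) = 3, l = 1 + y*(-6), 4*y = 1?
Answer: -21/2 ≈ -10.500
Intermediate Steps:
y = ¼ (y = (¼)*1 = ¼ ≈ 0.25000)
l = -½ (l = 1 + (¼)*(-6) = 1 - 3/2 = -½ ≈ -0.50000)
l*(18 + A(-11, 4²)) = -(18 + 3)/2 = -½*21 = -21/2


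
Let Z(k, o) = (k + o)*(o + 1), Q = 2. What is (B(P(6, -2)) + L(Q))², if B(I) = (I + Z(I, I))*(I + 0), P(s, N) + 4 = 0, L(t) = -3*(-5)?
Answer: 4225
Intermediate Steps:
Z(k, o) = (1 + o)*(k + o) (Z(k, o) = (k + o)*(1 + o) = (1 + o)*(k + o))
L(t) = 15
P(s, N) = -4 (P(s, N) = -4 + 0 = -4)
B(I) = I*(2*I² + 3*I) (B(I) = (I + (I + I + I² + I*I))*(I + 0) = (I + (I + I + I² + I²))*I = (I + (2*I + 2*I²))*I = (2*I² + 3*I)*I = I*(2*I² + 3*I))
(B(P(6, -2)) + L(Q))² = ((-4)²*(3 + 2*(-4)) + 15)² = (16*(3 - 8) + 15)² = (16*(-5) + 15)² = (-80 + 15)² = (-65)² = 4225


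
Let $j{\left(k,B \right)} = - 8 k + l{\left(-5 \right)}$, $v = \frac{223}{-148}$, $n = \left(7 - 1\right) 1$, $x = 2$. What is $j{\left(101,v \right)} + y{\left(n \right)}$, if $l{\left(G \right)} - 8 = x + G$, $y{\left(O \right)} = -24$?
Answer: $-827$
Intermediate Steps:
$n = 6$ ($n = 6 \cdot 1 = 6$)
$v = - \frac{223}{148}$ ($v = 223 \left(- \frac{1}{148}\right) = - \frac{223}{148} \approx -1.5068$)
$l{\left(G \right)} = 10 + G$ ($l{\left(G \right)} = 8 + \left(2 + G\right) = 10 + G$)
$j{\left(k,B \right)} = 5 - 8 k$ ($j{\left(k,B \right)} = - 8 k + \left(10 - 5\right) = - 8 k + 5 = 5 - 8 k$)
$j{\left(101,v \right)} + y{\left(n \right)} = \left(5 - 808\right) - 24 = -803 - 24 = -827$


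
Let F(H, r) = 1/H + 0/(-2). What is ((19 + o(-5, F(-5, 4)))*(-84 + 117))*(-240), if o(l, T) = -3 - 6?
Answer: -79200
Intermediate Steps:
F(H, r) = 1/H (F(H, r) = 1/H + 0*(-1/2) = 1/H + 0 = 1/H)
o(l, T) = -9
((19 + o(-5, F(-5, 4)))*(-84 + 117))*(-240) = ((19 - 9)*(-84 + 117))*(-240) = (10*33)*(-240) = 330*(-240) = -79200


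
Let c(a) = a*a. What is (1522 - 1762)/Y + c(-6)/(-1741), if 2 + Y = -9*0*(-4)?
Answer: 208884/1741 ≈ 119.98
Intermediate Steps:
c(a) = a²
Y = -2 (Y = -2 - 9*0*(-4) = -2 + 0*(-4) = -2 + 0 = -2)
(1522 - 1762)/Y + c(-6)/(-1741) = (1522 - 1762)/(-2) + (-6)²/(-1741) = -240*(-½) + 36*(-1/1741) = 120 - 36/1741 = 208884/1741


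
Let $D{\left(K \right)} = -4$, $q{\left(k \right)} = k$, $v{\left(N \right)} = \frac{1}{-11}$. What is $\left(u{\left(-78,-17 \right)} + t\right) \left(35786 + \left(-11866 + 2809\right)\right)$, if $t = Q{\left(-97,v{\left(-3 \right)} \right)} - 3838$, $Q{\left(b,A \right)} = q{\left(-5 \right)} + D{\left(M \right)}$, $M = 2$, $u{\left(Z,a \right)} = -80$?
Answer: $-104964783$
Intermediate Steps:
$v{\left(N \right)} = - \frac{1}{11}$
$Q{\left(b,A \right)} = -9$ ($Q{\left(b,A \right)} = -5 - 4 = -9$)
$t = -3847$ ($t = -9 - 3838 = -3847$)
$\left(u{\left(-78,-17 \right)} + t\right) \left(35786 + \left(-11866 + 2809\right)\right) = \left(-80 - 3847\right) \left(35786 + \left(-11866 + 2809\right)\right) = - 3927 \left(35786 - 9057\right) = \left(-3927\right) 26729 = -104964783$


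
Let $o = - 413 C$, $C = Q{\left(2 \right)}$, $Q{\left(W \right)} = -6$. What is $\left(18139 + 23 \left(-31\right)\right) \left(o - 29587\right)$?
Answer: $-472401434$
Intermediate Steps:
$C = -6$
$o = 2478$ ($o = \left(-413\right) \left(-6\right) = 2478$)
$\left(18139 + 23 \left(-31\right)\right) \left(o - 29587\right) = \left(18139 + 23 \left(-31\right)\right) \left(2478 - 29587\right) = \left(18139 - 713\right) \left(-27109\right) = 17426 \left(-27109\right) = -472401434$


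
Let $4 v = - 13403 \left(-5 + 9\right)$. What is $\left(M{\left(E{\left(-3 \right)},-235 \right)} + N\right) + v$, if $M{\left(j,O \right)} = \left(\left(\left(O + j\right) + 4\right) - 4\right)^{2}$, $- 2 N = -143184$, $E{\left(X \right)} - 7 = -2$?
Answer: $111089$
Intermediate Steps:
$E{\left(X \right)} = 5$ ($E{\left(X \right)} = 7 - 2 = 5$)
$N = 71592$ ($N = \left(- \frac{1}{2}\right) \left(-143184\right) = 71592$)
$v = -13403$ ($v = \frac{\left(-13403\right) \left(-5 + 9\right)}{4} = \frac{\left(-13403\right) 4}{4} = \frac{1}{4} \left(-53612\right) = -13403$)
$M{\left(j,O \right)} = \left(O + j\right)^{2}$ ($M{\left(j,O \right)} = \left(\left(4 + O + j\right) - 4\right)^{2} = \left(O + j\right)^{2}$)
$\left(M{\left(E{\left(-3 \right)},-235 \right)} + N\right) + v = \left(\left(-235 + 5\right)^{2} + 71592\right) - 13403 = \left(\left(-230\right)^{2} + 71592\right) - 13403 = \left(52900 + 71592\right) - 13403 = 124492 - 13403 = 111089$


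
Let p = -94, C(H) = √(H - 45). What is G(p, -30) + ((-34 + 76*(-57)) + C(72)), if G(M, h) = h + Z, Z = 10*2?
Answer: -4376 + 3*√3 ≈ -4370.8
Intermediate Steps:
C(H) = √(-45 + H)
Z = 20
G(M, h) = 20 + h (G(M, h) = h + 20 = 20 + h)
G(p, -30) + ((-34 + 76*(-57)) + C(72)) = (20 - 30) + ((-34 + 76*(-57)) + √(-45 + 72)) = -10 + ((-34 - 4332) + √27) = -10 + (-4366 + 3*√3) = -4376 + 3*√3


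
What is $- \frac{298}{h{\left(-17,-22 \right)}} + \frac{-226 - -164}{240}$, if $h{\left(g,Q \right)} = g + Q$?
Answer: $\frac{3839}{520} \approx 7.3827$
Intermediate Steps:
$h{\left(g,Q \right)} = Q + g$
$- \frac{298}{h{\left(-17,-22 \right)}} + \frac{-226 - -164}{240} = - \frac{298}{-22 - 17} + \frac{-226 - -164}{240} = - \frac{298}{-39} + \left(-226 + 164\right) \frac{1}{240} = \left(-298\right) \left(- \frac{1}{39}\right) - \frac{31}{120} = \frac{298}{39} - \frac{31}{120} = \frac{3839}{520}$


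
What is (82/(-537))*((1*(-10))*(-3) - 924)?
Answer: 24436/179 ≈ 136.51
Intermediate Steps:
(82/(-537))*((1*(-10))*(-3) - 924) = (82*(-1/537))*(-10*(-3) - 924) = -82*(30 - 924)/537 = -82/537*(-894) = 24436/179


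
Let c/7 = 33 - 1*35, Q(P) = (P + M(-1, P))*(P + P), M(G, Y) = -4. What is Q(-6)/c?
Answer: -60/7 ≈ -8.5714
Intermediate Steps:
Q(P) = 2*P*(-4 + P) (Q(P) = (P - 4)*(P + P) = (-4 + P)*(2*P) = 2*P*(-4 + P))
c = -14 (c = 7*(33 - 1*35) = 7*(33 - 35) = 7*(-2) = -14)
Q(-6)/c = (2*(-6)*(-4 - 6))/(-14) = (2*(-6)*(-10))*(-1/14) = 120*(-1/14) = -60/7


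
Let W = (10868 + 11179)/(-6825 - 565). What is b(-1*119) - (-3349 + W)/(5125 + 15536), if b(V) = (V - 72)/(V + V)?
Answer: 8764582564/9084745005 ≈ 0.96476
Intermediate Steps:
b(V) = (-72 + V)/(2*V) (b(V) = (-72 + V)/((2*V)) = (-72 + V)*(1/(2*V)) = (-72 + V)/(2*V))
W = -22047/7390 (W = 22047/(-7390) = 22047*(-1/7390) = -22047/7390 ≈ -2.9834)
b(-1*119) - (-3349 + W)/(5125 + 15536) = (-72 - 1*119)/(2*((-1*119))) - (-3349 - 22047/7390)/(5125 + 15536) = (1/2)*(-72 - 119)/(-119) - (-24771157)/(7390*20661) = (1/2)*(-1/119)*(-191) - (-24771157)/(7390*20661) = 191/238 - 1*(-24771157/152684790) = 191/238 + 24771157/152684790 = 8764582564/9084745005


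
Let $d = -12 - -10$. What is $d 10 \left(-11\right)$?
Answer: $220$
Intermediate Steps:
$d = -2$ ($d = -12 + 10 = -2$)
$d 10 \left(-11\right) = \left(-2\right) 10 \left(-11\right) = \left(-20\right) \left(-11\right) = 220$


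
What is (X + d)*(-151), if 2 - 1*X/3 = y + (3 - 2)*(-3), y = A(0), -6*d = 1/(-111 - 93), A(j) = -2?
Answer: -3881455/1224 ≈ -3171.1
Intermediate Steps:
d = 1/1224 (d = -1/(6*(-111 - 93)) = -1/6/(-204) = -1/6*(-1/204) = 1/1224 ≈ 0.00081699)
y = -2
X = 21 (X = 6 - 3*(-2 + (3 - 2)*(-3)) = 6 - 3*(-2 + 1*(-3)) = 6 - 3*(-2 - 3) = 6 - 3*(-5) = 6 + 15 = 21)
(X + d)*(-151) = (21 + 1/1224)*(-151) = (25705/1224)*(-151) = -3881455/1224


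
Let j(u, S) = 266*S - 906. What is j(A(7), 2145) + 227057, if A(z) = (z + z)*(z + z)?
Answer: 796721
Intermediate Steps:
A(z) = 4*z² (A(z) = (2*z)*(2*z) = 4*z²)
j(u, S) = -906 + 266*S
j(A(7), 2145) + 227057 = (-906 + 266*2145) + 227057 = (-906 + 570570) + 227057 = 569664 + 227057 = 796721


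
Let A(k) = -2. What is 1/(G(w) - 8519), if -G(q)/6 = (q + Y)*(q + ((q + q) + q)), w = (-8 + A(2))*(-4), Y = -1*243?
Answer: 1/186361 ≈ 5.3659e-6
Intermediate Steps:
Y = -243
w = 40 (w = (-8 - 2)*(-4) = -10*(-4) = 40)
G(q) = -24*q*(-243 + q) (G(q) = -6*(q - 243)*(q + ((q + q) + q)) = -6*(-243 + q)*(q + (2*q + q)) = -6*(-243 + q)*(q + 3*q) = -6*(-243 + q)*4*q = -24*q*(-243 + q))
1/(G(w) - 8519) = 1/(24*40*(243 - 1*40) - 8519) = 1/(24*40*(243 - 40) - 8519) = 1/(24*40*203 - 8519) = 1/(194880 - 8519) = 1/186361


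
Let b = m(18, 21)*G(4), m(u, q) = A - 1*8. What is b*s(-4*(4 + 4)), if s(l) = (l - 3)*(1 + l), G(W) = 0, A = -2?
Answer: 0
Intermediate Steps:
m(u, q) = -10 (m(u, q) = -2 - 1*8 = -2 - 8 = -10)
b = 0 (b = -10*0 = 0)
s(l) = (1 + l)*(-3 + l) (s(l) = (-3 + l)*(1 + l) = (1 + l)*(-3 + l))
b*s(-4*(4 + 4)) = 0*(-3 + (-4*(4 + 4))² - (-8)*(4 + 4)) = 0*(-3 + (-4*8)² - (-8)*8) = 0*(-3 + (-32)² - 2*(-32)) = 0*(-3 + 1024 + 64) = 0*1085 = 0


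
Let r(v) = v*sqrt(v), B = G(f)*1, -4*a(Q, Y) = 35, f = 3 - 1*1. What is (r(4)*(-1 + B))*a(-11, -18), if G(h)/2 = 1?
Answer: -70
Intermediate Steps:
f = 2 (f = 3 - 1 = 2)
G(h) = 2 (G(h) = 2*1 = 2)
a(Q, Y) = -35/4 (a(Q, Y) = -1/4*35 = -35/4)
B = 2 (B = 2*1 = 2)
r(v) = v**(3/2)
(r(4)*(-1 + B))*a(-11, -18) = (4**(3/2)*(-1 + 2))*(-35/4) = (8*1)*(-35/4) = 8*(-35/4) = -70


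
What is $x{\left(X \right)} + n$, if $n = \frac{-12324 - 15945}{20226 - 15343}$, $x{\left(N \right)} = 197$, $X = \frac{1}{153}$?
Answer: $\frac{933682}{4883} \approx 191.21$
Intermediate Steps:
$X = \frac{1}{153} \approx 0.0065359$
$n = - \frac{28269}{4883} \approx -5.7893$
$x{\left(X \right)} + n = 197 - \frac{28269}{4883} = \frac{933682}{4883}$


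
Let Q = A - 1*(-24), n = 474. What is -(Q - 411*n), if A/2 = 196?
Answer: 194398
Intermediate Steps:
A = 392 (A = 2*196 = 392)
Q = 416 (Q = 392 - 1*(-24) = 392 + 24 = 416)
-(Q - 411*n) = -(416 - 411*474) = -(416 - 194814) = -1*(-194398) = 194398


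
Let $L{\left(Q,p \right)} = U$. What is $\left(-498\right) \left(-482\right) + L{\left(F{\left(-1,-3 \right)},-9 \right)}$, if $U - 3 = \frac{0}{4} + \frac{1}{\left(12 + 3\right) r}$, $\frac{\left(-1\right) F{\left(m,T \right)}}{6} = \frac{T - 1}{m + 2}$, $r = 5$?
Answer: $\frac{18002926}{75} \approx 2.4004 \cdot 10^{5}$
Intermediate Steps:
$F{\left(m,T \right)} = - \frac{6 \left(-1 + T\right)}{2 + m}$ ($F{\left(m,T \right)} = - 6 \frac{T - 1}{m + 2} = - 6 \frac{-1 + T}{2 + m} = - \frac{6 \left(-1 + T\right)}{2 + m}$)
$U = \frac{226}{75}$ ($U = 3 + \left(\frac{0}{4} + \frac{1}{\left(12 + 3\right) 5}\right) = 3 + \left(0 \cdot \frac{1}{4} + \frac{1}{15} \cdot \frac{1}{5}\right) = 3 + \left(0 + \frac{1}{15} \cdot \frac{1}{5}\right) = 3 + \left(0 + \frac{1}{75}\right) = 3 + \frac{1}{75} = \frac{226}{75} \approx 3.0133$)
$L{\left(Q,p \right)} = \frac{226}{75}$
$\left(-498\right) \left(-482\right) + L{\left(F{\left(-1,-3 \right)},-9 \right)} = \left(-498\right) \left(-482\right) + \frac{226}{75} = 240036 + \frac{226}{75} = \frac{18002926}{75}$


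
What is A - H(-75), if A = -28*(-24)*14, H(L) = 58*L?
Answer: 13758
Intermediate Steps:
A = 9408 (A = 672*14 = 9408)
A - H(-75) = 9408 - 58*(-75) = 9408 - 1*(-4350) = 9408 + 4350 = 13758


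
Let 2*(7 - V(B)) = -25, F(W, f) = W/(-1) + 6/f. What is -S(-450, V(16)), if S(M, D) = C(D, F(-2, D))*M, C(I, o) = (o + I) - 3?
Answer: 110025/13 ≈ 8463.5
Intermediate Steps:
F(W, f) = -W + 6/f (F(W, f) = W*(-1) + 6/f = -W + 6/f)
V(B) = 39/2 (V(B) = 7 - ½*(-25) = 7 + 25/2 = 39/2)
C(I, o) = -3 + I + o (C(I, o) = (I + o) - 3 = -3 + I + o)
S(M, D) = M*(-1 + D + 6/D) (S(M, D) = (-3 + D + (-1*(-2) + 6/D))*M = (-3 + D + (2 + 6/D))*M = (-1 + D + 6/D)*M = M*(-1 + D + 6/D))
-S(-450, V(16)) = -(-450)*(6 + 39*(-1 + 39/2)/2)/39/2 = -(-450)*2*(6 + (39/2)*(37/2))/39 = -(-450)*2*(6 + 1443/4)/39 = -(-450)*2*1467/(39*4) = -1*(-110025/13) = 110025/13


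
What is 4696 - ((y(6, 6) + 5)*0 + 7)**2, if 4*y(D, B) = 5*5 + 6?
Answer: 4647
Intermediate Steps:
y(D, B) = 31/4 (y(D, B) = (5*5 + 6)/4 = (25 + 6)/4 = (1/4)*31 = 31/4)
4696 - ((y(6, 6) + 5)*0 + 7)**2 = 4696 - ((31/4 + 5)*0 + 7)**2 = 4696 - ((51/4)*0 + 7)**2 = 4696 - (0 + 7)**2 = 4696 - 1*7**2 = 4696 - 1*49 = 4696 - 49 = 4647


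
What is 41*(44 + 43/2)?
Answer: 5371/2 ≈ 2685.5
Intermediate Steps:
41*(44 + 43/2) = 41*(131/2) = 5371/2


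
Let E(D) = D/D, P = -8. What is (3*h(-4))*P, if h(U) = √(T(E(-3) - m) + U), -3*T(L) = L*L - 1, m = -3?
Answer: -72*I ≈ -72.0*I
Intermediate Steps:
E(D) = 1
T(L) = ⅓ - L²/3 (T(L) = -(L*L - 1)/3 = -(L² - 1)/3 = -(-1 + L²)/3 = ⅓ - L²/3)
h(U) = √(-5 + U) (h(U) = √((⅓ - (1 - 1*(-3))²/3) + U) = √((⅓ - (1 + 3)²/3) + U) = √((⅓ - ⅓*4²) + U) = √((⅓ - ⅓*16) + U) = √((⅓ - 16/3) + U) = √(-5 + U))
(3*h(-4))*P = (3*√(-5 - 4))*(-8) = (3*√(-9))*(-8) = (3*(3*I))*(-8) = (9*I)*(-8) = -72*I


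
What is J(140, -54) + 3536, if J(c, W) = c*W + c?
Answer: -3884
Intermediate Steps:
J(c, W) = c + W*c (J(c, W) = W*c + c = c + W*c)
J(140, -54) + 3536 = 140*(1 - 54) + 3536 = 140*(-53) + 3536 = -7420 + 3536 = -3884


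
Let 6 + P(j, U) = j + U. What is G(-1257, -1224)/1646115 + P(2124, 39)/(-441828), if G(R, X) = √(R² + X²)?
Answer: -719/147276 + √13681/109741 ≈ -0.0038162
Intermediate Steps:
P(j, U) = -6 + U + j (P(j, U) = -6 + (j + U) = -6 + (U + j) = -6 + U + j)
G(-1257, -1224)/1646115 + P(2124, 39)/(-441828) = √((-1257)² + (-1224)²)/1646115 + (-6 + 39 + 2124)/(-441828) = √(1580049 + 1498176)*(1/1646115) + 2157*(-1/441828) = √3078225*(1/1646115) - 719/147276 = (15*√13681)*(1/1646115) - 719/147276 = √13681/109741 - 719/147276 = -719/147276 + √13681/109741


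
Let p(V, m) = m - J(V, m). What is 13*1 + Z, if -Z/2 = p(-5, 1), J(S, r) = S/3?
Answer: 23/3 ≈ 7.6667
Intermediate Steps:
J(S, r) = S/3 (J(S, r) = S*(⅓) = S/3)
p(V, m) = m - V/3
Z = -16/3 (Z = -2*(1 - ⅓*(-5)) = -2*(1 + 5/3) = -2*8/3 = -16/3 ≈ -5.3333)
13*1 + Z = 13*1 - 16/3 = 13 - 16/3 = 23/3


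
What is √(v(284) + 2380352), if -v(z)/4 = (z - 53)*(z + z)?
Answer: 4*√115970 ≈ 1362.2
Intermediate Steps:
v(z) = -8*z*(-53 + z) (v(z) = -4*(z - 53)*(z + z) = -4*(-53 + z)*2*z = -8*z*(-53 + z))
√(v(284) + 2380352) = √(8*284*(53 - 1*284) + 2380352) = √(8*284*(53 - 284) + 2380352) = √(8*284*(-231) + 2380352) = √(-524832 + 2380352) = √1855520 = 4*√115970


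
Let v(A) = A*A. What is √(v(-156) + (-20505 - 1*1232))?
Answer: √2599 ≈ 50.980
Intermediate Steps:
v(A) = A²
√(v(-156) + (-20505 - 1*1232)) = √((-156)² + (-20505 - 1*1232)) = √(24336 + (-20505 - 1232)) = √(24336 - 21737) = √2599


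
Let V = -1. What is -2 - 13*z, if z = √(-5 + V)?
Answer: -2 - 13*I*√6 ≈ -2.0 - 31.843*I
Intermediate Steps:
z = I*√6 (z = √(-5 - 1) = √(-6) = I*√6 ≈ 2.4495*I)
-2 - 13*z = -2 - 13*I*√6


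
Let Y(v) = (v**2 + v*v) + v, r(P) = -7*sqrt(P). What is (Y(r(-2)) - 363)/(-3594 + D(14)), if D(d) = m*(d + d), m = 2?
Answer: 559/3538 + 7*I*sqrt(2)/3538 ≈ 0.158 + 0.002798*I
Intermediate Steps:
Y(v) = v + 2*v**2 (Y(v) = (v**2 + v**2) + v = 2*v**2 + v = v + 2*v**2)
D(d) = 4*d (D(d) = 2*(d + d) = 2*(2*d) = 4*d)
(Y(r(-2)) - 363)/(-3594 + D(14)) = ((-7*I*sqrt(2))*(1 + 2*(-7*I*sqrt(2))) - 363)/(-3594 + 4*14) = ((-7*I*sqrt(2))*(1 + 2*(-7*I*sqrt(2))) - 363)/(-3594 + 56) = ((-7*I*sqrt(2))*(1 + 2*(-7*I*sqrt(2))) - 363)/(-3538) = ((-7*I*sqrt(2))*(1 - 14*I*sqrt(2)) - 363)*(-1/3538) = (-7*I*sqrt(2)*(1 - 14*I*sqrt(2)) - 363)*(-1/3538) = (-363 - 7*I*sqrt(2)*(1 - 14*I*sqrt(2)))*(-1/3538) = 363/3538 + 7*I*sqrt(2)*(1 - 14*I*sqrt(2))/3538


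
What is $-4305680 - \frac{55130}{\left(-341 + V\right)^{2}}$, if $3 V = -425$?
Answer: $- \frac{4513868487445}{1048352} \approx -4.3057 \cdot 10^{6}$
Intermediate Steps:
$V = - \frac{425}{3}$ ($V = \frac{1}{3} \left(-425\right) = - \frac{425}{3} \approx -141.67$)
$-4305680 - \frac{55130}{\left(-341 + V\right)^{2}} = -4305680 - \frac{55130}{\left(-341 - \frac{425}{3}\right)^{2}} = -4305680 - \frac{55130}{\left(- \frac{1448}{3}\right)^{2}} = -4305680 - \frac{55130}{\frac{2096704}{9}} = -4305680 - \frac{248085}{1048352} = - \frac{4513868487445}{1048352}$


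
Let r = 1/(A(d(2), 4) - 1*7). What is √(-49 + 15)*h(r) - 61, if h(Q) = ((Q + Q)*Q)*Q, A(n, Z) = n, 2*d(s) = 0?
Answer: -61 - 2*I*√34/343 ≈ -61.0 - 0.034*I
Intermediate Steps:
d(s) = 0 (d(s) = (½)*0 = 0)
r = -⅐ (r = 1/(0 - 1*7) = 1/(0 - 7) = 1/(-7) = -⅐ ≈ -0.14286)
h(Q) = 2*Q³ (h(Q) = ((2*Q)*Q)*Q = (2*Q²)*Q = 2*Q³)
√(-49 + 15)*h(r) - 61 = √(-49 + 15)*(2*(-⅐)³) - 61 = √(-34)*(2*(-1/343)) - 61 = (I*√34)*(-2/343) - 61 = -2*I*√34/343 - 61 = -61 - 2*I*√34/343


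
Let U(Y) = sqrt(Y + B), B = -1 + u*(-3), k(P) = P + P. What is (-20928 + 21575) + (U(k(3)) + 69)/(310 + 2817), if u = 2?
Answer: 2023238/3127 + I/3127 ≈ 647.02 + 0.0003198*I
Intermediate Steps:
k(P) = 2*P
B = -7 (B = -1 + 2*(-3) = -1 - 6 = -7)
U(Y) = sqrt(-7 + Y) (U(Y) = sqrt(Y - 7) = sqrt(-7 + Y))
(-20928 + 21575) + (U(k(3)) + 69)/(310 + 2817) = (-20928 + 21575) + (sqrt(-7 + 2*3) + 69)/(310 + 2817) = 647 + (sqrt(-7 + 6) + 69)/3127 = 647 + (sqrt(-1) + 69)*(1/3127) = 647 + (I + 69)*(1/3127) = 647 + (69 + I)*(1/3127) = 647 + (69/3127 + I/3127) = 2023238/3127 + I/3127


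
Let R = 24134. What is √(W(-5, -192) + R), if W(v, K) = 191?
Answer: 5*√973 ≈ 155.96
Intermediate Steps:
√(W(-5, -192) + R) = √(191 + 24134) = √24325 = 5*√973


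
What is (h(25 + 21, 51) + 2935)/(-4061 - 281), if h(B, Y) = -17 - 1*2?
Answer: -1458/2171 ≈ -0.67158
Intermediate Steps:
h(B, Y) = -19 (h(B, Y) = -17 - 2 = -19)
(h(25 + 21, 51) + 2935)/(-4061 - 281) = (-19 + 2935)/(-4061 - 281) = 2916/(-4342) = 2916*(-1/4342) = -1458/2171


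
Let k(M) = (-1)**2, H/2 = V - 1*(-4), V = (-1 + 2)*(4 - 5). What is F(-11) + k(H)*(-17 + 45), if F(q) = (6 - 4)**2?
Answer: 32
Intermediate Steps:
V = -1 (V = 1*(-1) = -1)
H = 6 (H = 2*(-1 - 1*(-4)) = 2*(-1 + 4) = 2*3 = 6)
k(M) = 1
F(q) = 4 (F(q) = 2**2 = 4)
F(-11) + k(H)*(-17 + 45) = 4 + 1*(-17 + 45) = 4 + 1*28 = 4 + 28 = 32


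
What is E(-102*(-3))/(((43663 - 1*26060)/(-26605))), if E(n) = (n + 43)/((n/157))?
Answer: -85751045/316854 ≈ -270.63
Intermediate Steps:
E(n) = 157*(43 + n)/n (E(n) = (43 + n)/((n*(1/157))) = (43 + n)/((n/157)) = (43 + n)*(157/n) = 157*(43 + n)/n)
E(-102*(-3))/(((43663 - 1*26060)/(-26605))) = (157 + 6751/((-102*(-3))))/(((43663 - 1*26060)/(-26605))) = (157 + 6751/306)/(((43663 - 26060)*(-1/26605))) = (157 + 6751*(1/306))/((17603*(-1/26605))) = (157 + 6751/306)/(-17603/26605) = (54793/306)*(-26605/17603) = -85751045/316854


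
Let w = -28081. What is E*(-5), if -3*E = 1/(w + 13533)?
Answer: -5/43644 ≈ -0.00011456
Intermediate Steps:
E = 1/43644 (E = -1/(3*(-28081 + 13533)) = -1/3/(-14548) = -1/3*(-1/14548) = 1/43644 ≈ 2.2913e-5)
E*(-5) = (1/43644)*(-5) = -5/43644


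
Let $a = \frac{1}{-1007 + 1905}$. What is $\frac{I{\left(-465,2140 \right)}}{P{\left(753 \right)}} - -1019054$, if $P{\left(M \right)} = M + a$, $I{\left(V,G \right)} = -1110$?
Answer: $\frac{137815644550}{135239} \approx 1.0191 \cdot 10^{6}$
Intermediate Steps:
$a = \frac{1}{898} \approx 0.0011136$
$P{\left(M \right)} = \frac{1}{898} + M$ ($P{\left(M \right)} = M + \frac{1}{898} = \frac{1}{898} + M$)
$\frac{I{\left(-465,2140 \right)}}{P{\left(753 \right)}} - -1019054 = - \frac{1110}{\frac{1}{898} + 753} - -1019054 = - \frac{1110}{\frac{676195}{898}} + 1019054 = \left(-1110\right) \frac{898}{676195} + 1019054 = - \frac{199356}{135239} + 1019054 = \frac{137815644550}{135239}$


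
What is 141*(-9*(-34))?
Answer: 43146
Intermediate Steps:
141*(-9*(-34)) = 141*306 = 43146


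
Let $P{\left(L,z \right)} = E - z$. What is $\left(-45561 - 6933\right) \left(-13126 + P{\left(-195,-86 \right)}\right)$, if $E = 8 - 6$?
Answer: $684416772$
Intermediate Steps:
$E = 2$ ($E = 8 - 6 = 2$)
$P{\left(L,z \right)} = 2 - z$
$\left(-45561 - 6933\right) \left(-13126 + P{\left(-195,-86 \right)}\right) = \left(-45561 - 6933\right) \left(-13126 + \left(2 - -86\right)\right) = - 52494 \left(-13126 + \left(2 + 86\right)\right) = - 52494 \left(-13126 + 88\right) = \left(-52494\right) \left(-13038\right) = 684416772$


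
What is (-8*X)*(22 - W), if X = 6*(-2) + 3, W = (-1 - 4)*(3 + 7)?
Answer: 5184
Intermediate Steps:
W = -50 (W = -5*10 = -50)
X = -9 (X = -12 + 3 = -9)
(-8*X)*(22 - W) = (-8*(-9))*(22 - 1*(-50)) = 72*(22 + 50) = 72*72 = 5184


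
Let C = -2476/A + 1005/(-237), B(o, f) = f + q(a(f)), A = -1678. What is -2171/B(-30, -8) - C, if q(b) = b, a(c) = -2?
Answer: 145728681/662810 ≈ 219.86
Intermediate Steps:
B(o, f) = -2 + f (B(o, f) = f - 2 = -2 + f)
C = -183263/66281 (C = -2476/(-1678) + 1005/(-237) = -2476*(-1/1678) + 1005*(-1/237) = 1238/839 - 335/79 = -183263/66281 ≈ -2.7649)
-2171/B(-30, -8) - C = -2171/(-2 - 8) - 1*(-183263/66281) = -2171/(-10) + 183263/66281 = -2171*(-⅒) + 183263/66281 = 2171/10 + 183263/66281 = 145728681/662810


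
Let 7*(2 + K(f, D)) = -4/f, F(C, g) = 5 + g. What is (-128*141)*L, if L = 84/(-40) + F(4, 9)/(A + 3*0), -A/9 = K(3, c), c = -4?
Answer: 2884672/115 ≈ 25084.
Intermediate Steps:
K(f, D) = -2 - 4/(7*f) (K(f, D) = -2 + (-4/f)/7 = -2 - 4/(7*f))
A = 138/7 (A = -9*(-2 - 4/7/3) = -9*(-2 - 4/7*1/3) = -9*(-2 - 4/21) = -9*(-46/21) = 138/7 ≈ 19.714)
L = -959/690 (L = 84/(-40) + (5 + 9)/(138/7 + 3*0) = 84*(-1/40) + 14/(138/7 + 0) = -21/10 + 14/(138/7) = -21/10 + 14*(7/138) = -21/10 + 49/69 = -959/690 ≈ -1.3899)
(-128*141)*L = -128*141*(-959/690) = -18048*(-959/690) = 2884672/115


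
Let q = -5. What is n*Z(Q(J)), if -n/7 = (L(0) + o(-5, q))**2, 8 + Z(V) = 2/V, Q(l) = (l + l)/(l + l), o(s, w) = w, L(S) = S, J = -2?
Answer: 1050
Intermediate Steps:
Q(l) = 1 (Q(l) = (2*l)/((2*l)) = (2*l)*(1/(2*l)) = 1)
Z(V) = -8 + 2/V
n = -175 (n = -7*(0 - 5)**2 = -7*(-5)**2 = -7*25 = -175)
n*Z(Q(J)) = -175*(-8 + 2/1) = -175*(-8 + 2*1) = -175*(-8 + 2) = -175*(-6) = 1050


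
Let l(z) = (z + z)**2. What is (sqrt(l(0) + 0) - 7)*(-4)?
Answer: 28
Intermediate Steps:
l(z) = 4*z**2 (l(z) = (2*z)**2 = 4*z**2)
(sqrt(l(0) + 0) - 7)*(-4) = (sqrt(4*0**2 + 0) - 7)*(-4) = (sqrt(4*0 + 0) - 7)*(-4) = (sqrt(0 + 0) - 7)*(-4) = (sqrt(0) - 7)*(-4) = (0 - 7)*(-4) = -7*(-4) = 28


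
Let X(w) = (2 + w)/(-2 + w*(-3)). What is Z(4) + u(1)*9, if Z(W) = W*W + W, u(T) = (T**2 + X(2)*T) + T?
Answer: 67/2 ≈ 33.500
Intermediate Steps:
X(w) = (2 + w)/(-2 - 3*w)
u(T) = T**2 + T/2 (u(T) = (T**2 + ((-2 - 1*2)/(2 + 3*2))*T) + T = (T**2 + ((-2 - 2)/(2 + 6))*T) + T = (T**2 + (-4/8)*T) + T = (T**2 + ((1/8)*(-4))*T) + T = (T**2 - T/2) + T = T**2 + T/2)
Z(W) = W + W**2 (Z(W) = W**2 + W = W + W**2)
Z(4) + u(1)*9 = 4*(1 + 4) + (1*(1/2 + 1))*9 = 4*5 + (1*(3/2))*9 = 20 + (3/2)*9 = 20 + 27/2 = 67/2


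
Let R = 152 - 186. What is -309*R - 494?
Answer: 10012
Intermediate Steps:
R = -34
-309*R - 494 = -309*(-34) - 494 = 10506 - 494 = 10012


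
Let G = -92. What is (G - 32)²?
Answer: 15376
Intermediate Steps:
(G - 32)² = (-92 - 32)² = (-124)² = 15376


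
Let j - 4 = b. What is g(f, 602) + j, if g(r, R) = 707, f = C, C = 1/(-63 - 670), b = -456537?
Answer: -455826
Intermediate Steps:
C = -1/733 (C = 1/(-733) = -1/733 ≈ -0.0013643)
f = -1/733 ≈ -0.0013643
j = -456533 (j = 4 - 456537 = -456533)
g(f, 602) + j = 707 - 456533 = -455826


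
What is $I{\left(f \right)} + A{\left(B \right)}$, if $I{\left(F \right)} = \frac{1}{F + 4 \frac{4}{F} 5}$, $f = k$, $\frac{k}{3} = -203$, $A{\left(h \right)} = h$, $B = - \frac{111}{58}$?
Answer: $- \frac{41211993}{21515738} \approx -1.9154$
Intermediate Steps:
$B = - \frac{111}{58}$ ($B = \left(-111\right) \frac{1}{58} = - \frac{111}{58} \approx -1.9138$)
$k = -609$ ($k = 3 \left(-203\right) = -609$)
$f = -609$
$I{\left(F \right)} = \frac{1}{F + \frac{80}{F}}$ ($I{\left(F \right)} = \frac{1}{F + \frac{16}{F} 5} = \frac{1}{F + \frac{80}{F}}$)
$I{\left(f \right)} + A{\left(B \right)} = - \frac{609}{80 + \left(-609\right)^{2}} - \frac{111}{58} = - \frac{609}{80 + 370881} - \frac{111}{58} = - \frac{609}{370961} - \frac{111}{58} = - \frac{41211993}{21515738}$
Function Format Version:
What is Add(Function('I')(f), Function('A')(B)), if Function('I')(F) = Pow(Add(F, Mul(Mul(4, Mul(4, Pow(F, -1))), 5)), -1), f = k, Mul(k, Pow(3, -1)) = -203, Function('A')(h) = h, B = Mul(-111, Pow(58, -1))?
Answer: Rational(-41211993, 21515738) ≈ -1.9154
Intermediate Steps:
B = Rational(-111, 58) (B = Mul(-111, Rational(1, 58)) = Rational(-111, 58) ≈ -1.9138)
k = -609 (k = Mul(3, -203) = -609)
f = -609
Function('I')(F) = Pow(Add(F, Mul(80, Pow(F, -1))), -1) (Function('I')(F) = Pow(Add(F, Mul(Mul(16, Pow(F, -1)), 5)), -1) = Pow(Add(F, Mul(80, Pow(F, -1))), -1))
Add(Function('I')(f), Function('A')(B)) = Add(Mul(-609, Pow(Add(80, Pow(-609, 2)), -1)), Rational(-111, 58)) = Add(Mul(-609, Pow(Add(80, 370881), -1)), Rational(-111, 58)) = Add(Mul(-609, Pow(370961, -1)), Rational(-111, 58)) = Add(Mul(-609, Rational(1, 370961)), Rational(-111, 58)) = Add(Rational(-609, 370961), Rational(-111, 58)) = Rational(-41211993, 21515738)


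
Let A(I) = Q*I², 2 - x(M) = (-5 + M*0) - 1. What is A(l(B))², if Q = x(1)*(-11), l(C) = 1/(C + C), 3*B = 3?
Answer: 484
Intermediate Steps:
B = 1 (B = (⅓)*3 = 1)
x(M) = 8 (x(M) = 2 - ((-5 + M*0) - 1) = 2 - ((-5 + 0) - 1) = 2 - (-5 - 1) = 2 - 1*(-6) = 2 + 6 = 8)
l(C) = 1/(2*C)
Q = -88 (Q = 8*(-11) = -88)
A(I) = -88*I²
A(l(B))² = (-88*((½)/1)²)² = (-88*((½)*1)²)² = (-88*(½)²)² = (-88*¼)² = (-22)² = 484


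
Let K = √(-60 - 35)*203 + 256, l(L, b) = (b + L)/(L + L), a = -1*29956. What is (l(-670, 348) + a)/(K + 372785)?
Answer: -7487066791719/93239546699120 + 4074282877*I*√95/93239546699120 ≈ -0.080299 + 0.0004259*I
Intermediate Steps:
a = -29956
l(L, b) = (L + b)/(2*L) (l(L, b) = (L + b)/((2*L)) = (L + b)*(1/(2*L)) = (L + b)/(2*L))
K = 256 + 203*I*√95 (K = √(-95)*203 + 256 = (I*√95)*203 + 256 = 203*I*√95 + 256 = 256 + 203*I*√95 ≈ 256.0 + 1978.6*I)
(l(-670, 348) + a)/(K + 372785) = ((½)*(-670 + 348)/(-670) - 29956)/((256 + 203*I*√95) + 372785) = ((½)*(-1/670)*(-322) - 29956)/(373041 + 203*I*√95) = (161/670 - 29956)/(373041 + 203*I*√95) = -20070359/(670*(373041 + 203*I*√95))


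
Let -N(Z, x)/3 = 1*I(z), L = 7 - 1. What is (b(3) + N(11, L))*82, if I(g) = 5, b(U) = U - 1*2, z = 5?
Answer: -1148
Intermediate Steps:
b(U) = -2 + U (b(U) = U - 2 = -2 + U)
L = 6
N(Z, x) = -15 (N(Z, x) = -3*5 = -15)
(b(3) + N(11, L))*82 = ((-2 + 3) - 15)*82 = (1 - 15)*82 = -14*82 = -1148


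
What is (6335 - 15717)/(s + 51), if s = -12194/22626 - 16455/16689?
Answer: -590448842658/3113675753 ≈ -189.63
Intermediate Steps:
s = -95969416/62934219 (s = -12194*1/22626 - 16455*1/16689 = -6097/11313 - 5485/5563 = -95969416/62934219 ≈ -1.5249)
(6335 - 15717)/(s + 51) = (6335 - 15717)/(-95969416/62934219 + 51) = -9382/3113675753/62934219 = -9382*62934219/3113675753 = -590448842658/3113675753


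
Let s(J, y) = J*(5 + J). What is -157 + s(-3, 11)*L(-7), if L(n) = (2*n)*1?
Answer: -73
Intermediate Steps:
L(n) = 2*n
-157 + s(-3, 11)*L(-7) = -157 + (-3*(5 - 3))*(2*(-7)) = -157 - 3*2*(-14) = -157 - 6*(-14) = -157 + 84 = -73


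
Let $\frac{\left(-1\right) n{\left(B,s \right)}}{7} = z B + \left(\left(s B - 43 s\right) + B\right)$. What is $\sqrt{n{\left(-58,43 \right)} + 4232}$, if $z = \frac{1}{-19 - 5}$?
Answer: $\frac{\sqrt{1260795}}{6} \approx 187.14$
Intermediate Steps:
$z = - \frac{1}{24}$ ($z = \frac{1}{-24} = - \frac{1}{24} \approx -0.041667$)
$n{\left(B,s \right)} = 301 s - \frac{161 B}{24} - 7 B s$ ($n{\left(B,s \right)} = - 7 \left(- \frac{B}{24} + \left(\left(s B - 43 s\right) + B\right)\right) = - 7 \left(- \frac{B}{24} + \left(\left(B s - 43 s\right) + B\right)\right) = - 7 \left(- \frac{B}{24} + \left(\left(- 43 s + B s\right) + B\right)\right) = - 7 \left(- \frac{B}{24} + \left(B - 43 s + B s\right)\right) = - 7 \left(- 43 s + \frac{23 B}{24} + B s\right) = 301 s - \frac{161 B}{24} - 7 B s$)
$\sqrt{n{\left(-58,43 \right)} + 4232} = \sqrt{\left(301 \cdot 43 - - \frac{4669}{12} - \left(-406\right) 43\right) + 4232} = \sqrt{\left(12943 + \frac{4669}{12} + 17458\right) + 4232} = \sqrt{\frac{369481}{12} + 4232} = \sqrt{\frac{420265}{12}} = \frac{\sqrt{1260795}}{6}$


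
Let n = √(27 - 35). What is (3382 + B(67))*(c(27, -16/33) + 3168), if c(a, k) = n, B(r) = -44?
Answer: 10574784 + 6676*I*√2 ≈ 1.0575e+7 + 9441.3*I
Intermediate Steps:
n = 2*I*√2 (n = √(-8) = 2*I*√2 ≈ 2.8284*I)
c(a, k) = 2*I*√2
(3382 + B(67))*(c(27, -16/33) + 3168) = (3382 - 44)*(2*I*√2 + 3168) = 3338*(3168 + 2*I*√2) = 10574784 + 6676*I*√2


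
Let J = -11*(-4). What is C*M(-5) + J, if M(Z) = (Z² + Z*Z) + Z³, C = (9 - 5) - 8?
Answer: 344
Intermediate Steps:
C = -4 (C = 4 - 8 = -4)
J = 44
M(Z) = Z³ + 2*Z² (M(Z) = (Z² + Z²) + Z³ = 2*Z² + Z³ = Z³ + 2*Z²)
C*M(-5) + J = -4*(-5)²*(2 - 5) + 44 = -100*(-3) + 44 = -4*(-75) + 44 = 300 + 44 = 344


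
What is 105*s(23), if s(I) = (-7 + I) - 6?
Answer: 1050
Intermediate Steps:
s(I) = -13 + I
105*s(23) = 105*(-13 + 23) = 105*10 = 1050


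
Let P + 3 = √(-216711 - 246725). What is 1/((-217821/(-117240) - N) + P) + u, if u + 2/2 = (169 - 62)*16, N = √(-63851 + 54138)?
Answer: (-66865880*√9713 + 76327983*I + 133731760*√115859)/(-39080*√9713 + 44633*I + 78160*√115859) ≈ 1711.0 - 0.0017176*I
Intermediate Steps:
N = I*√9713 (N = √(-9713) = I*√9713 ≈ 98.555*I)
P = -3 + 2*I*√115859 (P = -3 + √(-216711 - 246725) = -3 + √(-463436) = -3 + 2*I*√115859 ≈ -3.0 + 680.76*I)
u = 1711 (u = -1 + (169 - 62)*16 = -1 + 107*16 = -1 + 1712 = 1711)
1/((-217821/(-117240) - N) + P) + u = 1/((-217821/(-117240) - I*√9713) + (-3 + 2*I*√115859)) + 1711 = 1/((-217821*(-1/117240) - I*√9713) + (-3 + 2*I*√115859)) + 1711 = 1/((72607/39080 - I*√9713) + (-3 + 2*I*√115859)) + 1711 = 1/(-44633/39080 - I*√9713 + 2*I*√115859) + 1711 = 1711 + 1/(-44633/39080 - I*√9713 + 2*I*√115859)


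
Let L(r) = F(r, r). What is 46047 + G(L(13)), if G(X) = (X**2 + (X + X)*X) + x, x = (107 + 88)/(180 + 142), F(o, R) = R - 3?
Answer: 14923929/322 ≈ 46348.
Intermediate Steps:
F(o, R) = -3 + R
L(r) = -3 + r
x = 195/322 ≈ 0.60559
G(X) = 195/322 + 3*X**2 (G(X) = (X**2 + (X + X)*X) + 195/322 = (X**2 + (2*X)*X) + 195/322 = (X**2 + 2*X**2) + 195/322 = 3*X**2 + 195/322 = 195/322 + 3*X**2)
46047 + G(L(13)) = 46047 + (195/322 + 3*(-3 + 13)**2) = 46047 + (195/322 + 3*10**2) = 46047 + (195/322 + 3*100) = 46047 + (195/322 + 300) = 46047 + 96795/322 = 14923929/322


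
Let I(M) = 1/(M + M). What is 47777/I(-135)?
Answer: -12899790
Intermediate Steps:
I(M) = 1/(2*M)
47777/I(-135) = 47777/(((1/2)/(-135))) = 47777/(((1/2)*(-1/135))) = 47777/(-1/270) = 47777*(-270) = -12899790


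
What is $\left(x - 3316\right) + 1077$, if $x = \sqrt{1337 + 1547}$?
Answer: $-2239 + 2 \sqrt{721} \approx -2185.3$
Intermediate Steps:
$x = 2 \sqrt{721}$ ($x = \sqrt{2884} = 2 \sqrt{721} \approx 53.703$)
$\left(x - 3316\right) + 1077 = \left(2 \sqrt{721} - 3316\right) + 1077 = \left(-3316 + 2 \sqrt{721}\right) + 1077 = -2239 + 2 \sqrt{721}$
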